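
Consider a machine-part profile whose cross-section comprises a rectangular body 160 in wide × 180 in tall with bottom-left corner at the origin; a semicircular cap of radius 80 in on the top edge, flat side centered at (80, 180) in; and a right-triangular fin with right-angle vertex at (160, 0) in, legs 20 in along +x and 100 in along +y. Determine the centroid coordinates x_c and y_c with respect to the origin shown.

rectangular body: A = 160 × 180 = 28800.00, centroid at (80.00, 90.00).
semicircular top: A = ½π·80² = 10053.10, centroid at (80.00, 213.95).
triangular fin: A = ½·20·100 = 1000.00, centroid at (166.67, 33.33).
ΣA = 39853.10 in²
ΣAx_c = (28800.00)(80.00) + (10053.10)(80.00) + (1000.00)(166.67) = 3274914.39 in³
ΣAy_c = (28800.00)(90.00) + (10053.10)(213.95) + (1000.00)(33.33) = 4776224.04 in³
x_c = 3274914.39 / 39853.10 = 82.17 in
y_c = 4776224.04 / 39853.10 = 119.85 in

x_c = 82.17 in, y_c = 119.85 in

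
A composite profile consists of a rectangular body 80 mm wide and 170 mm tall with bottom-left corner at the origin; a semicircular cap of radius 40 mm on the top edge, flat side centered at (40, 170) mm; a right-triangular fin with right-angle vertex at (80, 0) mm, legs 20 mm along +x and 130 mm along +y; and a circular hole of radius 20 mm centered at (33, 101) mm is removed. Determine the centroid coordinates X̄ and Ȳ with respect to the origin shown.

X̄ = 44.30 mm, Ȳ = 96.27 mm

rectangular body: A = 80 × 170 = 13600.00, centroid at (40.00, 85.00).
semicircular top: A = ½π·40² = 2513.27, centroid at (40.00, 186.98).
triangular fin: A = ½·20·130 = 1300.00, centroid at (86.67, 43.33).
hole: A = −π·20² = -1256.64, centroid at (33.00, 101.00).
ΣA = 16156.64 mm²
ΣAX̄ = (13600.00)(40.00) + (2513.27)(40.00) + (1300.00)(86.67) + (-1256.64)(33.00) = 715728.61 mm³
ΣAȲ = (13600.00)(85.00) + (2513.27)(186.98) + (1300.00)(43.33) + (-1256.64)(101.00) = 1555336.26 mm³
X̄ = 715728.61 / 16156.64 = 44.30 mm
Ȳ = 1555336.26 / 16156.64 = 96.27 mm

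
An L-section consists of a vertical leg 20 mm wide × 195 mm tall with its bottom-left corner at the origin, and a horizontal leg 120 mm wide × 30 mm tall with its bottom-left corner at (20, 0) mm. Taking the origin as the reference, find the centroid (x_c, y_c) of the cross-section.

x_c = 43.60 mm, y_c = 57.90 mm

Part | A | x̄ᵢ | ȳᵢ | A·x̄ᵢ | A·ȳᵢ
vertical leg | 3900.00 | 10.00 | 97.50 | 39000.00 | 380250.00
horizontal leg | 3600.00 | 80.00 | 15.00 | 288000.00 | 54000.00
Σ | 7500.00 |  |  | 327000.00 | 434250.00
x_c = 327000.00 / 7500.00 = 43.60 mm
y_c = 434250.00 / 7500.00 = 57.90 mm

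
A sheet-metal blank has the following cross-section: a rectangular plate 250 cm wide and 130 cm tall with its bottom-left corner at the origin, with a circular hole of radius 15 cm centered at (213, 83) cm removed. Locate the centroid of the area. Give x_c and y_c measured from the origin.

x_c = 123.04 cm, y_c = 64.60 cm

Part | A | x̄ᵢ | ȳᵢ | A·x̄ᵢ | A·ȳᵢ
plate | 32500.00 | 125.00 | 65.00 | 4062500.00 | 2112500.00
hole | -706.86 | 213.00 | 83.00 | -150560.83 | -58669.24
Σ | 31793.14 |  |  | 3911939.17 | 2053830.76
x_c = 3911939.17 / 31793.14 = 123.04 cm
y_c = 2053830.76 / 31793.14 = 64.60 cm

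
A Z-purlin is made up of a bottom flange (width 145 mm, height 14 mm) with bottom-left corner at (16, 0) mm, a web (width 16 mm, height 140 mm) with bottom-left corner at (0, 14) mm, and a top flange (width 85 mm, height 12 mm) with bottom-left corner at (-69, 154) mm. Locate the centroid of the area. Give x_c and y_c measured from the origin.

bottom flange: A = 145 × 14 = 2030.00, centroid at (88.50, 7.00).
web: A = 16 × 140 = 2240.00, centroid at (8.00, 84.00).
top flange: A = 85 × 12 = 1020.00, centroid at (-26.50, 160.00).
ΣA = 5290.00 mm², ΣAx_c = 170545.00 mm³, ΣAy_c = 365570.00 mm³.
x_c = 170545.00/5290.00 = 32.24 mm; y_c = 365570.00/5290.00 = 69.11 mm.

x_c = 32.24 mm, y_c = 69.11 mm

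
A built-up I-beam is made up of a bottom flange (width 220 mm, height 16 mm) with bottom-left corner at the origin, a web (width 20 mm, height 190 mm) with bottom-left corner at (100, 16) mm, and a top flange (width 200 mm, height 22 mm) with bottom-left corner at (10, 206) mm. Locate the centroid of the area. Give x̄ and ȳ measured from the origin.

bottom flange: A = 220 × 16 = 3520.00, centroid at (110.00, 8.00).
web: A = 20 × 190 = 3800.00, centroid at (110.00, 111.00).
top flange: A = 200 × 22 = 4400.00, centroid at (110.00, 217.00).
ΣA = 11720.00 mm², ΣAx̄ = 1289200.00 mm³, ΣAȳ = 1404760.00 mm³.
x̄ = 1289200.00/11720.00 = 110.00 mm; ȳ = 1404760.00/11720.00 = 119.86 mm.

x̄ = 110.00 mm, ȳ = 119.86 mm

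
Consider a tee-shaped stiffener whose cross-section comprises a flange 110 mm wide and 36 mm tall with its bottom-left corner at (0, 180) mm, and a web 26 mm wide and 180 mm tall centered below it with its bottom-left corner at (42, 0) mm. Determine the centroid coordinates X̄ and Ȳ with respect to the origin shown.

X̄ = 55.00 mm, Ȳ = 139.50 mm

web: A = 26 × 180 = 4680.00, centroid at (55.00, 90.00).
flange: A = 110 × 36 = 3960.00, centroid at (55.00, 198.00).
ΣA = 8640.00 mm²
ΣAX̄ = (4680.00)(55.00) + (3960.00)(55.00) = 475200.00 mm³
ΣAȲ = (4680.00)(90.00) + (3960.00)(198.00) = 1205280.00 mm³
X̄ = 475200.00 / 8640.00 = 55.00 mm
Ȳ = 1205280.00 / 8640.00 = 139.50 mm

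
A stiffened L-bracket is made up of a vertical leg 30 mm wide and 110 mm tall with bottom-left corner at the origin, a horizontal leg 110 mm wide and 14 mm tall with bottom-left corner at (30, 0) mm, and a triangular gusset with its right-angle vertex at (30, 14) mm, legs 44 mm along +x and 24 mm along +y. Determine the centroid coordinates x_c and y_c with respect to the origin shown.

vertical leg: A = 30 × 110 = 3300.00, centroid at (15.00, 55.00).
horizontal leg: A = 110 × 14 = 1540.00, centroid at (85.00, 7.00).
gusset: A = ½·44·24 = 528.00, centroid at (44.67, 22.00).
ΣA = 5368.00 mm²
ΣAx_c = (3300.00)(15.00) + (1540.00)(85.00) + (528.00)(44.67) = 203984.00 mm³
ΣAy_c = (3300.00)(55.00) + (1540.00)(7.00) + (528.00)(22.00) = 203896.00 mm³
x_c = 203984.00 / 5368.00 = 38.00 mm
y_c = 203896.00 / 5368.00 = 37.98 mm

x_c = 38.00 mm, y_c = 37.98 mm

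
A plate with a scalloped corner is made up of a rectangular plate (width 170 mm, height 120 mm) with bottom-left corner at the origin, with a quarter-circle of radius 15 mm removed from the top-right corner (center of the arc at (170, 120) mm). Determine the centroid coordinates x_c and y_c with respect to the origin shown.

x_c = 84.31 mm, y_c = 59.53 mm

plate: A = 170 × 120 = 20400.00, centroid at (85.00, 60.00).
removed quarter-circle: A = −¼π·15² = -176.71, centroid at (163.63, 113.63).
ΣA = 20223.29 mm²
ΣAx_c = (20400.00)(85.00) + (-176.71)(163.63) = 1705083.52 mm³
ΣAy_c = (20400.00)(60.00) + (-176.71)(113.63) = 1203919.25 mm³
x_c = 1705083.52 / 20223.29 = 84.31 mm
y_c = 1203919.25 / 20223.29 = 59.53 mm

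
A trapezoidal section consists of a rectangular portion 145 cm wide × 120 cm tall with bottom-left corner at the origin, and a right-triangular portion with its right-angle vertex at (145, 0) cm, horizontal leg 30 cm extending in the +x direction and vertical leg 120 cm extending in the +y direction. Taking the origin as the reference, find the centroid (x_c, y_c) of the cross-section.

rectangular portion: A = 145 × 120 = 17400.00, centroid at (72.50, 60.00).
triangular portion: A = ½·30·120 = 1800.00, centroid at (155.00, 40.00).
ΣA = 19200.00 cm², ΣAx_c = 1540500.00 cm³, ΣAy_c = 1116000.00 cm³.
x_c = 1540500.00/19200.00 = 80.23 cm; y_c = 1116000.00/19200.00 = 58.12 cm.

x_c = 80.23 cm, y_c = 58.12 cm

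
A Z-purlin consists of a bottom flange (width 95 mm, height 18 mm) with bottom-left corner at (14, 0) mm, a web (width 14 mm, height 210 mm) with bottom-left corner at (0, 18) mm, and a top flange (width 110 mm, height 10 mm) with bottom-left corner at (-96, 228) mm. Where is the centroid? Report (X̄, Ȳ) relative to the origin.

bottom flange: A = 95 × 18 = 1710.00, centroid at (61.50, 9.00).
web: A = 14 × 210 = 2940.00, centroid at (7.00, 123.00).
top flange: A = 110 × 10 = 1100.00, centroid at (-41.00, 233.00).
ΣA = 5750.00 mm²
ΣAX̄ = (1710.00)(61.50) + (2940.00)(7.00) + (1100.00)(-41.00) = 80645.00 mm³
ΣAȲ = (1710.00)(9.00) + (2940.00)(123.00) + (1100.00)(233.00) = 633310.00 mm³
X̄ = 80645.00 / 5750.00 = 14.03 mm
Ȳ = 633310.00 / 5750.00 = 110.14 mm

X̄ = 14.03 mm, Ȳ = 110.14 mm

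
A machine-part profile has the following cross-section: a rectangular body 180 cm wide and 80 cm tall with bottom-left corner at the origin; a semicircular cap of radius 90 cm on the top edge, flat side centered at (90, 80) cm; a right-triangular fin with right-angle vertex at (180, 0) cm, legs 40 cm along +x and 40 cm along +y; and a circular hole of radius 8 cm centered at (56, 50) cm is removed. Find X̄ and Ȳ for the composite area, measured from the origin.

X̄ = 93.23 cm, Ȳ = 75.05 cm

rectangular body: A = 180 × 80 = 14400.00, centroid at (90.00, 40.00).
semicircular top: A = ½π·90² = 12723.45, centroid at (90.00, 118.20).
triangular fin: A = ½·40·40 = 800.00, centroid at (193.33, 13.33).
hole: A = −π·8² = -201.06, centroid at (56.00, 50.00).
ΣA = 27722.39 cm²
ΣAX̄ = (14400.00)(90.00) + (12723.45)(90.00) + (800.00)(193.33) + (-201.06)(56.00) = 2584517.72 cm³
ΣAȲ = (14400.00)(40.00) + (12723.45)(118.20) + (800.00)(13.33) + (-201.06)(50.00) = 2080489.59 cm³
X̄ = 2584517.72 / 27722.39 = 93.23 cm
Ȳ = 2080489.59 / 27722.39 = 75.05 cm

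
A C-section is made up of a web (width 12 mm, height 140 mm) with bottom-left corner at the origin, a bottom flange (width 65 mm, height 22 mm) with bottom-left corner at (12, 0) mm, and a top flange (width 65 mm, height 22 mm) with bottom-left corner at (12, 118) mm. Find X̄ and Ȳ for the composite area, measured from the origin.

Part | A | x̄ᵢ | ȳᵢ | A·x̄ᵢ | A·ȳᵢ
web | 1680.00 | 6.00 | 70.00 | 10080.00 | 117600.00
bottom flange | 1430.00 | 44.50 | 11.00 | 63635.00 | 15730.00
top flange | 1430.00 | 44.50 | 129.00 | 63635.00 | 184470.00
Σ | 4540.00 |  |  | 137350.00 | 317800.00
X̄ = 137350.00 / 4540.00 = 30.25 mm
Ȳ = 317800.00 / 4540.00 = 70.00 mm

X̄ = 30.25 mm, Ȳ = 70.00 mm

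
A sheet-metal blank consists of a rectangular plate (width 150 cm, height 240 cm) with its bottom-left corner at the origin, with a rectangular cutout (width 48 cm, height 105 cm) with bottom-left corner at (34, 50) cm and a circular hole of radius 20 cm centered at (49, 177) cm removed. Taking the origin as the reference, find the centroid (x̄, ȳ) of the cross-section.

x̄ = 78.98 cm, ȳ = 120.56 cm

plate: A = 150 × 240 = 36000.00, centroid at (75.00, 120.00).
hole 1: A = −(48 × 105) = -5040.00, centroid at (58.00, 102.50).
hole 2: A = −π·20² = -1256.64, centroid at (49.00, 177.00).
ΣA = 29703.36 cm²
ΣAx̄ = (36000.00)(75.00) + (-5040.00)(58.00) + (-1256.64)(49.00) = 2346104.78 cm³
ΣAȳ = (36000.00)(120.00) + (-5040.00)(102.50) + (-1256.64)(177.00) = 3580975.24 cm³
x̄ = 2346104.78 / 29703.36 = 78.98 cm
ȳ = 3580975.24 / 29703.36 = 120.56 cm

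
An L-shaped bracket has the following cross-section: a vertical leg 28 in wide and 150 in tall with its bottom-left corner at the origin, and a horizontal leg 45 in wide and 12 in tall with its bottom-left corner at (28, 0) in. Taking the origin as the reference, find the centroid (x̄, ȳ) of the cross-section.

x̄ = 18.16 in, ȳ = 67.14 in

Part | A | x̄ᵢ | ȳᵢ | A·x̄ᵢ | A·ȳᵢ
vertical leg | 4200.00 | 14.00 | 75.00 | 58800.00 | 315000.00
horizontal leg | 540.00 | 50.50 | 6.00 | 27270.00 | 3240.00
Σ | 4740.00 |  |  | 86070.00 | 318240.00
x̄ = 86070.00 / 4740.00 = 18.16 in
ȳ = 318240.00 / 4740.00 = 67.14 in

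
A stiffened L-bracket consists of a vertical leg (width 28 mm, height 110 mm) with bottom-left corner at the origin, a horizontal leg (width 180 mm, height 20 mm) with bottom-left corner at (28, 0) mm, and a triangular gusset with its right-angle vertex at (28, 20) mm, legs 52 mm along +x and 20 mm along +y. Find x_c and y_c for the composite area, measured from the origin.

x_c = 68.26 mm, y_c = 30.45 mm

vertical leg: A = 28 × 110 = 3080.00, centroid at (14.00, 55.00).
horizontal leg: A = 180 × 20 = 3600.00, centroid at (118.00, 10.00).
gusset: A = ½·52·20 = 520.00, centroid at (45.33, 26.67).
ΣA = 7200.00 mm²
ΣAx_c = (3080.00)(14.00) + (3600.00)(118.00) + (520.00)(45.33) = 491493.33 mm³
ΣAy_c = (3080.00)(55.00) + (3600.00)(10.00) + (520.00)(26.67) = 219266.67 mm³
x_c = 491493.33 / 7200.00 = 68.26 mm
y_c = 219266.67 / 7200.00 = 30.45 mm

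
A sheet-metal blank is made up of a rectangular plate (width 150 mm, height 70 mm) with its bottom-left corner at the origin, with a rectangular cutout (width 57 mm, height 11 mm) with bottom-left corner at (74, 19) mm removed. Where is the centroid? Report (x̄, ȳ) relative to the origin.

x̄ = 73.25 mm, ȳ = 35.67 mm

plate: A = 150 × 70 = 10500.00, centroid at (75.00, 35.00).
hole: A = −(57 × 11) = -627.00, centroid at (102.50, 24.50).
ΣA = 9873.00 mm²
ΣAx̄ = (10500.00)(75.00) + (-627.00)(102.50) = 723232.50 mm³
ΣAȳ = (10500.00)(35.00) + (-627.00)(24.50) = 352138.50 mm³
x̄ = 723232.50 / 9873.00 = 73.25 mm
ȳ = 352138.50 / 9873.00 = 35.67 mm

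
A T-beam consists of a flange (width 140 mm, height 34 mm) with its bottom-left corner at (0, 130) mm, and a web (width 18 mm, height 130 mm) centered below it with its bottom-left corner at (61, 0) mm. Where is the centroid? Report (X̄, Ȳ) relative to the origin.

X̄ = 70.00 mm, Ȳ = 119.97 mm

web: A = 18 × 130 = 2340.00, centroid at (70.00, 65.00).
flange: A = 140 × 34 = 4760.00, centroid at (70.00, 147.00).
ΣA = 7100.00 mm², ΣAX̄ = 497000.00 mm³, ΣAȲ = 851820.00 mm³.
X̄ = 497000.00/7100.00 = 70.00 mm; Ȳ = 851820.00/7100.00 = 119.97 mm.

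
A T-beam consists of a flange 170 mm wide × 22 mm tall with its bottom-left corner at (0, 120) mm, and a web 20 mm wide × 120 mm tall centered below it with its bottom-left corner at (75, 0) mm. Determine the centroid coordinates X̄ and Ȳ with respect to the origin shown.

Part | A | x̄ᵢ | ȳᵢ | A·x̄ᵢ | A·ȳᵢ
web | 2400.00 | 85.00 | 60.00 | 204000.00 | 144000.00
flange | 3740.00 | 85.00 | 131.00 | 317900.00 | 489940.00
Σ | 6140.00 |  |  | 521900.00 | 633940.00
X̄ = 521900.00 / 6140.00 = 85.00 mm
Ȳ = 633940.00 / 6140.00 = 103.25 mm

X̄ = 85.00 mm, Ȳ = 103.25 mm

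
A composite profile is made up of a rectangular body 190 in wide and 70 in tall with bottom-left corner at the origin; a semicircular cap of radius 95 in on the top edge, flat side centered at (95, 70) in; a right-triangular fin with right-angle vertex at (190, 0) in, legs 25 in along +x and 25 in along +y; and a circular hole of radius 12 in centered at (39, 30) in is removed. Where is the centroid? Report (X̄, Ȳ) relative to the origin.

X̄ = 97.11 in, Ȳ = 73.84 in

rectangular body: A = 190 × 70 = 13300.00, centroid at (95.00, 35.00).
semicircular top: A = ½π·95² = 14176.44, centroid at (95.00, 110.32).
triangular fin: A = ½·25·25 = 312.50, centroid at (198.33, 8.33).
hole: A = −π·12² = -452.39, centroid at (39.00, 30.00).
ΣA = 27336.55 in²
ΣAX̄ = (13300.00)(95.00) + (14176.44)(95.00) + (312.50)(198.33) + (-452.39)(39.00) = 2654597.48 in³
ΣAȲ = (13300.00)(35.00) + (14176.44)(110.32) + (312.50)(8.33) + (-452.39)(30.00) = 2018466.40 in³
X̄ = 2654597.48 / 27336.55 = 97.11 in
Ȳ = 2018466.40 / 27336.55 = 73.84 in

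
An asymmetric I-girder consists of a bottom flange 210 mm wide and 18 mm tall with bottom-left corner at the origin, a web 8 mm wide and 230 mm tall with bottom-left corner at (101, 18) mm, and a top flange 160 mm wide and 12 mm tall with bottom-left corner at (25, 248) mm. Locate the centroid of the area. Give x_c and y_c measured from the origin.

x_c = 105.00 mm, y_c = 101.65 mm

bottom flange: A = 210 × 18 = 3780.00, centroid at (105.00, 9.00).
web: A = 8 × 230 = 1840.00, centroid at (105.00, 133.00).
top flange: A = 160 × 12 = 1920.00, centroid at (105.00, 254.00).
ΣA = 7540.00 mm²
ΣAx_c = (3780.00)(105.00) + (1840.00)(105.00) + (1920.00)(105.00) = 791700.00 mm³
ΣAy_c = (3780.00)(9.00) + (1840.00)(133.00) + (1920.00)(254.00) = 766420.00 mm³
x_c = 791700.00 / 7540.00 = 105.00 mm
y_c = 766420.00 / 7540.00 = 101.65 mm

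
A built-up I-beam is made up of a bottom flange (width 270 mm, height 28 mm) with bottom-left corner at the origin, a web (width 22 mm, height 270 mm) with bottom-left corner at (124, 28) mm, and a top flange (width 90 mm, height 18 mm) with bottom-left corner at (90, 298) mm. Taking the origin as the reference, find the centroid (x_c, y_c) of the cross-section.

Part | A | x̄ᵢ | ȳᵢ | A·x̄ᵢ | A·ȳᵢ
bottom flange | 7560.00 | 135.00 | 14.00 | 1020600.00 | 105840.00
web | 5940.00 | 135.00 | 163.00 | 801900.00 | 968220.00
top flange | 1620.00 | 135.00 | 307.00 | 218700.00 | 497340.00
Σ | 15120.00 |  |  | 2041200.00 | 1571400.00
x_c = 2041200.00 / 15120.00 = 135.00 mm
y_c = 1571400.00 / 15120.00 = 103.93 mm

x_c = 135.00 mm, y_c = 103.93 mm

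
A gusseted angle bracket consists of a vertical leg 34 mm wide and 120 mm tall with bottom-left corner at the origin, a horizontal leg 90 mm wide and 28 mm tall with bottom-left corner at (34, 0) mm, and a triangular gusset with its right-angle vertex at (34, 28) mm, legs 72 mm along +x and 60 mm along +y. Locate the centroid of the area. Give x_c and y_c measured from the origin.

x_c = 44.95 mm, y_c = 43.81 mm

vertical leg: A = 34 × 120 = 4080.00, centroid at (17.00, 60.00).
horizontal leg: A = 90 × 28 = 2520.00, centroid at (79.00, 14.00).
gusset: A = ½·72·60 = 2160.00, centroid at (58.00, 48.00).
ΣA = 8760.00 mm²
ΣAx_c = (4080.00)(17.00) + (2520.00)(79.00) + (2160.00)(58.00) = 393720.00 mm³
ΣAy_c = (4080.00)(60.00) + (2520.00)(14.00) + (2160.00)(48.00) = 383760.00 mm³
x_c = 393720.00 / 8760.00 = 44.95 mm
y_c = 383760.00 / 8760.00 = 43.81 mm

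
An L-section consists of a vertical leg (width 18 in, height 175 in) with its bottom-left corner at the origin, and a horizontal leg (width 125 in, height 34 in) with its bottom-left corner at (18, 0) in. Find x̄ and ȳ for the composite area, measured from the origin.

x̄ = 50.06 in, ȳ = 47.01 in

Part | A | x̄ᵢ | ȳᵢ | A·x̄ᵢ | A·ȳᵢ
vertical leg | 3150.00 | 9.00 | 87.50 | 28350.00 | 275625.00
horizontal leg | 4250.00 | 80.50 | 17.00 | 342125.00 | 72250.00
Σ | 7400.00 |  |  | 370475.00 | 347875.00
x̄ = 370475.00 / 7400.00 = 50.06 in
ȳ = 347875.00 / 7400.00 = 47.01 in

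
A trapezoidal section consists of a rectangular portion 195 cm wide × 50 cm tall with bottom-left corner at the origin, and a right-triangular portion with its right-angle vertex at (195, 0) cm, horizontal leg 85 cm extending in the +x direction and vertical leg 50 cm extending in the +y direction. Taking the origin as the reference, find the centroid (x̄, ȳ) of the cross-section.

x̄ = 120.02 cm, ȳ = 23.51 cm

Part | A | x̄ᵢ | ȳᵢ | A·x̄ᵢ | A·ȳᵢ
rectangular portion | 9750.00 | 97.50 | 25.00 | 950625.00 | 243750.00
triangular portion | 2125.00 | 223.33 | 16.67 | 474583.33 | 35416.67
Σ | 11875.00 |  |  | 1425208.33 | 279166.67
x̄ = 1425208.33 / 11875.00 = 120.02 cm
ȳ = 279166.67 / 11875.00 = 23.51 cm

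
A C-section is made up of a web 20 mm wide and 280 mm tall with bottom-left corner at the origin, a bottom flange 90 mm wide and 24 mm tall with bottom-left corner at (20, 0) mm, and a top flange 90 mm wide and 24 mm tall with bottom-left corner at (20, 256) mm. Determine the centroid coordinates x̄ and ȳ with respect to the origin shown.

web: A = 20 × 280 = 5600.00, centroid at (10.00, 140.00).
bottom flange: A = 90 × 24 = 2160.00, centroid at (65.00, 12.00).
top flange: A = 90 × 24 = 2160.00, centroid at (65.00, 268.00).
ΣA = 9920.00 mm²
ΣAx̄ = (5600.00)(10.00) + (2160.00)(65.00) + (2160.00)(65.00) = 336800.00 mm³
ΣAȳ = (5600.00)(140.00) + (2160.00)(12.00) + (2160.00)(268.00) = 1388800.00 mm³
x̄ = 336800.00 / 9920.00 = 33.95 mm
ȳ = 1388800.00 / 9920.00 = 140.00 mm

x̄ = 33.95 mm, ȳ = 140.00 mm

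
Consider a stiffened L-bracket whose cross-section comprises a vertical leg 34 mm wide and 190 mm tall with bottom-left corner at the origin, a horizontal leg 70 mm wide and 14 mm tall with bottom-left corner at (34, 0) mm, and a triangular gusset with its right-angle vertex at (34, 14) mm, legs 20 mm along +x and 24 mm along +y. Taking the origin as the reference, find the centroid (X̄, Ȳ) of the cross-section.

X̄ = 24.38 mm, Ȳ = 81.49 mm

vertical leg: A = 34 × 190 = 6460.00, centroid at (17.00, 95.00).
horizontal leg: A = 70 × 14 = 980.00, centroid at (69.00, 7.00).
gusset: A = ½·20·24 = 240.00, centroid at (40.67, 22.00).
ΣA = 7680.00 mm²
ΣAX̄ = (6460.00)(17.00) + (980.00)(69.00) + (240.00)(40.67) = 187200.00 mm³
ΣAȲ = (6460.00)(95.00) + (980.00)(7.00) + (240.00)(22.00) = 625840.00 mm³
X̄ = 187200.00 / 7680.00 = 24.38 mm
Ȳ = 625840.00 / 7680.00 = 81.49 mm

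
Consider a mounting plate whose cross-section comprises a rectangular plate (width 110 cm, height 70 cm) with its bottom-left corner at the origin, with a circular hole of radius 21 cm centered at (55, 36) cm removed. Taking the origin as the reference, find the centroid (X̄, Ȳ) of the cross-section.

X̄ = 55.00 cm, Ȳ = 34.78 cm

Part | A | x̄ᵢ | ȳᵢ | A·x̄ᵢ | A·ȳᵢ
plate | 7700.00 | 55.00 | 35.00 | 423500.00 | 269500.00
hole | -1385.44 | 55.00 | 36.00 | -76199.33 | -49875.92
Σ | 6314.56 |  |  | 347300.67 | 219624.08
X̄ = 347300.67 / 6314.56 = 55.00 cm
Ȳ = 219624.08 / 6314.56 = 34.78 cm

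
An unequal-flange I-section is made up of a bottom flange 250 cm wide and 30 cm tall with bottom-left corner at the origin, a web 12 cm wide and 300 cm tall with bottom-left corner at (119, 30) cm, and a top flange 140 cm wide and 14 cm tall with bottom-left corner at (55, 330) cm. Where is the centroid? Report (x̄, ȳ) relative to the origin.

x̄ = 125.00 cm, ȳ = 108.81 cm

bottom flange: A = 250 × 30 = 7500.00, centroid at (125.00, 15.00).
web: A = 12 × 300 = 3600.00, centroid at (125.00, 180.00).
top flange: A = 140 × 14 = 1960.00, centroid at (125.00, 337.00).
ΣA = 13060.00 cm², ΣAx̄ = 1632500.00 cm³, ΣAȳ = 1421020.00 cm³.
x̄ = 1632500.00/13060.00 = 125.00 cm; ȳ = 1421020.00/13060.00 = 108.81 cm.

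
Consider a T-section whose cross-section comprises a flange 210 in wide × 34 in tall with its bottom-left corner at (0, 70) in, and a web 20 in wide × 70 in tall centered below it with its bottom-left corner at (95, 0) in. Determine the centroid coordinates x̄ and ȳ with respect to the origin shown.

web: A = 20 × 70 = 1400.00, centroid at (105.00, 35.00).
flange: A = 210 × 34 = 7140.00, centroid at (105.00, 87.00).
ΣA = 8540.00 in²
ΣAx̄ = (1400.00)(105.00) + (7140.00)(105.00) = 896700.00 in³
ΣAȳ = (1400.00)(35.00) + (7140.00)(87.00) = 670180.00 in³
x̄ = 896700.00 / 8540.00 = 105.00 in
ȳ = 670180.00 / 8540.00 = 78.48 in

x̄ = 105.00 in, ȳ = 78.48 in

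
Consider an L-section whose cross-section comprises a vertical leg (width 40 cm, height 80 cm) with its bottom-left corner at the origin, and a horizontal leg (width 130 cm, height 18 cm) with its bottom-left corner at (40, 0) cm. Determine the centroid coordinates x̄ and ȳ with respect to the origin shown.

x̄ = 55.90 cm, ȳ = 26.91 cm

vertical leg: A = 40 × 80 = 3200.00, centroid at (20.00, 40.00).
horizontal leg: A = 130 × 18 = 2340.00, centroid at (105.00, 9.00).
ΣA = 5540.00 cm²
ΣAx̄ = (3200.00)(20.00) + (2340.00)(105.00) = 309700.00 cm³
ΣAȳ = (3200.00)(40.00) + (2340.00)(9.00) = 149060.00 cm³
x̄ = 309700.00 / 5540.00 = 55.90 cm
ȳ = 149060.00 / 5540.00 = 26.91 cm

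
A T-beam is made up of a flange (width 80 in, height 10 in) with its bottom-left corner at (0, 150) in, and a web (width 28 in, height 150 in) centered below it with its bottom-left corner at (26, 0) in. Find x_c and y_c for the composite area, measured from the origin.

web: A = 28 × 150 = 4200.00, centroid at (40.00, 75.00).
flange: A = 80 × 10 = 800.00, centroid at (40.00, 155.00).
ΣA = 5000.00 in², ΣAx_c = 200000.00 in³, ΣAy_c = 439000.00 in³.
x_c = 200000.00/5000.00 = 40.00 in; y_c = 439000.00/5000.00 = 87.80 in.

x_c = 40.00 in, y_c = 87.80 in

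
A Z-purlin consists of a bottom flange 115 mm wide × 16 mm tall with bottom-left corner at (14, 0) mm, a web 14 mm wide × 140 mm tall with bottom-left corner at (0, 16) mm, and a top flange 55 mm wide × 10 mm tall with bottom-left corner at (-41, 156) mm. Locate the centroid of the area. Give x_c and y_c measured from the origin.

x_c = 31.69 mm, y_c = 62.49 mm

bottom flange: A = 115 × 16 = 1840.00, centroid at (71.50, 8.00).
web: A = 14 × 140 = 1960.00, centroid at (7.00, 86.00).
top flange: A = 55 × 10 = 550.00, centroid at (-13.50, 161.00).
ΣA = 4350.00 mm²
ΣAx_c = (1840.00)(71.50) + (1960.00)(7.00) + (550.00)(-13.50) = 137855.00 mm³
ΣAy_c = (1840.00)(8.00) + (1960.00)(86.00) + (550.00)(161.00) = 271830.00 mm³
x_c = 137855.00 / 4350.00 = 31.69 mm
y_c = 271830.00 / 4350.00 = 62.49 mm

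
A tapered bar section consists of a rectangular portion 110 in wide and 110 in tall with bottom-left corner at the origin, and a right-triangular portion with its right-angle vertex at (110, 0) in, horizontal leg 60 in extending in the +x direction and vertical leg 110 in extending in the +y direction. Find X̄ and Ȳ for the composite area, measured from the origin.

X̄ = 71.07 in, Ȳ = 51.07 in

rectangular portion: A = 110 × 110 = 12100.00, centroid at (55.00, 55.00).
triangular portion: A = ½·60·110 = 3300.00, centroid at (130.00, 36.67).
ΣA = 15400.00 in², ΣAX̄ = 1094500.00 in³, ΣAȲ = 786500.00 in³.
X̄ = 1094500.00/15400.00 = 71.07 in; Ȳ = 786500.00/15400.00 = 51.07 in.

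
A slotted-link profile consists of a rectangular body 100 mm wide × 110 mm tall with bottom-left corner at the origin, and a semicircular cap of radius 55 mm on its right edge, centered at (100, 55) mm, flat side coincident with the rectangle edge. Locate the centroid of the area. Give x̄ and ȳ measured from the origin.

x̄ = 72.12 mm, ȳ = 55.00 mm

rectangular body: A = 100 × 110 = 11000.00, centroid at (50.00, 55.00).
semicircular end: A = ½π·55² = 4751.66, centroid at (123.34, 55.00).
ΣA = 15751.66 mm², ΣAx̄ = 1136082.56 mm³, ΣAȳ = 866341.24 mm³.
x̄ = 1136082.56/15751.66 = 72.12 mm; ȳ = 866341.24/15751.66 = 55.00 mm.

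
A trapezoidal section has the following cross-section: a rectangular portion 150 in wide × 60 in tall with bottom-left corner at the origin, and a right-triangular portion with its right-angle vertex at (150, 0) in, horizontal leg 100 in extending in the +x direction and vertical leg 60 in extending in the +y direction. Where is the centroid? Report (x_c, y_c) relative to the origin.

rectangular portion: A = 150 × 60 = 9000.00, centroid at (75.00, 30.00).
triangular portion: A = ½·100·60 = 3000.00, centroid at (183.33, 20.00).
ΣA = 12000.00 in², ΣAx_c = 1225000.00 in³, ΣAy_c = 330000.00 in³.
x_c = 1225000.00/12000.00 = 102.08 in; y_c = 330000.00/12000.00 = 27.50 in.

x_c = 102.08 in, y_c = 27.50 in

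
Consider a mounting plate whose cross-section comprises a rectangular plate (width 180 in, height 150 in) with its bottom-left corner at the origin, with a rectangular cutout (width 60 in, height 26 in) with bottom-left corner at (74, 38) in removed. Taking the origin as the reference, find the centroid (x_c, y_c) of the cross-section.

x_c = 89.14 in, y_c = 76.47 in

Part | A | x̄ᵢ | ȳᵢ | A·x̄ᵢ | A·ȳᵢ
plate | 27000.00 | 90.00 | 75.00 | 2430000.00 | 2025000.00
hole | -1560.00 | 104.00 | 51.00 | -162240.00 | -79560.00
Σ | 25440.00 |  |  | 2267760.00 | 1945440.00
x_c = 2267760.00 / 25440.00 = 89.14 in
y_c = 1945440.00 / 25440.00 = 76.47 in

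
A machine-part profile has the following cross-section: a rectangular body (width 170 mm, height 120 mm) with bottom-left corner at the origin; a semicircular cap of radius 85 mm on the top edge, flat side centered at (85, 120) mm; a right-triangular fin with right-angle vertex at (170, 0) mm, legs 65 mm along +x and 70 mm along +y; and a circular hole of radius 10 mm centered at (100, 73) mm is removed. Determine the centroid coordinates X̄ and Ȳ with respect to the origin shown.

X̄ = 92.06 mm, Ȳ = 89.75 mm

rectangular body: A = 170 × 120 = 20400.00, centroid at (85.00, 60.00).
semicircular top: A = ½π·85² = 11349.00, centroid at (85.00, 156.08).
triangular fin: A = ½·65·70 = 2275.00, centroid at (191.67, 23.33).
hole: A = −π·10² = -314.16, centroid at (100.00, 73.00).
ΣA = 33709.84 mm²
ΣAX̄ = (20400.00)(85.00) + (11349.00)(85.00) + (2275.00)(191.67) + (-314.16)(100.00) = 3103291.03 mm³
ΣAȲ = (20400.00)(60.00) + (11349.00)(156.08) + (2275.00)(23.33) + (-314.16)(73.00) = 3025446.79 mm³
X̄ = 3103291.03 / 33709.84 = 92.06 mm
Ȳ = 3025446.79 / 33709.84 = 89.75 mm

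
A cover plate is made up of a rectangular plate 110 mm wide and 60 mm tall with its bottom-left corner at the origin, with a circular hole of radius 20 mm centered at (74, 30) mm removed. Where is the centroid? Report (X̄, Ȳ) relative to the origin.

X̄ = 50.53 mm, Ȳ = 30.00 mm

Part | A | x̄ᵢ | ȳᵢ | A·x̄ᵢ | A·ȳᵢ
plate | 6600.00 | 55.00 | 30.00 | 363000.00 | 198000.00
hole | -1256.64 | 74.00 | 30.00 | -92991.14 | -37699.11
Σ | 5343.36 |  |  | 270008.86 | 160300.89
X̄ = 270008.86 / 5343.36 = 50.53 mm
Ȳ = 160300.89 / 5343.36 = 30.00 mm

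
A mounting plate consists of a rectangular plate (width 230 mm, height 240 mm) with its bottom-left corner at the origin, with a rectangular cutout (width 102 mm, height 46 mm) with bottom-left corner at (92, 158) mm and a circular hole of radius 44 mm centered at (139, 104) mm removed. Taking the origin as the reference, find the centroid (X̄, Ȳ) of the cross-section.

Part | A | x̄ᵢ | ȳᵢ | A·x̄ᵢ | A·ȳᵢ
plate | 55200.00 | 115.00 | 120.00 | 6348000.00 | 6624000.00
hole 1 | -4692.00 | 143.00 | 181.00 | -670956.00 | -849252.00
hole 2 | -6082.12 | 139.00 | 104.00 | -845415.15 | -632540.83
Σ | 44425.88 |  |  | 4831628.85 | 5142207.17
X̄ = 4831628.85 / 44425.88 = 108.76 mm
Ȳ = 5142207.17 / 44425.88 = 115.75 mm

X̄ = 108.76 mm, Ȳ = 115.75 mm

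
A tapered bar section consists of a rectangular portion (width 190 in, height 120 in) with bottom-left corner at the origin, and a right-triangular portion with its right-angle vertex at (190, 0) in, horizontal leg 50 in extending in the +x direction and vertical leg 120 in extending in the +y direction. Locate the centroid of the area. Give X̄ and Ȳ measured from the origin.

X̄ = 107.98 in, Ȳ = 57.67 in

rectangular portion: A = 190 × 120 = 22800.00, centroid at (95.00, 60.00).
triangular portion: A = ½·50·120 = 3000.00, centroid at (206.67, 40.00).
ΣA = 25800.00 in²
ΣAX̄ = (22800.00)(95.00) + (3000.00)(206.67) = 2786000.00 in³
ΣAȲ = (22800.00)(60.00) + (3000.00)(40.00) = 1488000.00 in³
X̄ = 2786000.00 / 25800.00 = 107.98 in
Ȳ = 1488000.00 / 25800.00 = 57.67 in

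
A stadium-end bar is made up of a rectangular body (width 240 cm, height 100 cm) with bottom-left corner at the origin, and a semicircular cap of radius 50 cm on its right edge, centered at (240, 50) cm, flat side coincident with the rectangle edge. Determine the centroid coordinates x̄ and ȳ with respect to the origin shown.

Part | A | x̄ᵢ | ȳᵢ | A·x̄ᵢ | A·ȳᵢ
rectangular body | 24000.00 | 120.00 | 50.00 | 2880000.00 | 1200000.00
semicircular end | 3926.99 | 261.22 | 50.00 | 1025811.13 | 196349.54
Σ | 27926.99 |  |  | 3905811.13 | 1396349.54
x̄ = 3905811.13 / 27926.99 = 139.86 cm
ȳ = 1396349.54 / 27926.99 = 50.00 cm

x̄ = 139.86 cm, ȳ = 50.00 cm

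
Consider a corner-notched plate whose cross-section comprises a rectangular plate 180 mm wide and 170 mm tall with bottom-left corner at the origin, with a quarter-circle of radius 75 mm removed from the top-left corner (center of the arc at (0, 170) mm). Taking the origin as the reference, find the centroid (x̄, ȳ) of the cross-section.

x̄ = 99.82 mm, ȳ = 76.03 mm

plate: A = 180 × 170 = 30600.00, centroid at (90.00, 85.00).
removed quarter-circle: A = −¼π·75² = -4417.86, centroid at (31.83, 138.17).
ΣA = 26182.14 mm²
ΣAx̄ = (30600.00)(90.00) + (-4417.86)(31.83) = 2613375.00 mm³
ΣAȳ = (30600.00)(85.00) + (-4417.86)(138.17) = 1990588.01 mm³
x̄ = 2613375.00 / 26182.14 = 99.82 mm
ȳ = 1990588.01 / 26182.14 = 76.03 mm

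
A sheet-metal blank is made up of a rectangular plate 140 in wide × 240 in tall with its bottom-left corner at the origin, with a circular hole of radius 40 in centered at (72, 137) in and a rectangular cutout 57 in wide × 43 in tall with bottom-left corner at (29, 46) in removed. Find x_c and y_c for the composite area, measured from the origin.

x_c = 70.79 in, y_c = 121.65 in

plate: A = 140 × 240 = 33600.00, centroid at (70.00, 120.00).
hole 1: A = −π·40² = -5026.55, centroid at (72.00, 137.00).
hole 2: A = −(57 × 43) = -2451.00, centroid at (57.50, 67.50).
ΣA = 26122.45 in², ΣAx_c = 1849156.03 in³, ΣAy_c = 3177920.39 in³.
x_c = 1849156.03/26122.45 = 70.79 in; y_c = 3177920.39/26122.45 = 121.65 in.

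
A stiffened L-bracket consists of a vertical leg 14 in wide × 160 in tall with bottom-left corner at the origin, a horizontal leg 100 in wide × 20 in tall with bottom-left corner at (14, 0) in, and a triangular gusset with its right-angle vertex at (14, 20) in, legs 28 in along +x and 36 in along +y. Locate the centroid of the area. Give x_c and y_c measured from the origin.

x_c = 32.77 in, y_c = 45.39 in

vertical leg: A = 14 × 160 = 2240.00, centroid at (7.00, 80.00).
horizontal leg: A = 100 × 20 = 2000.00, centroid at (64.00, 10.00).
gusset: A = ½·28·36 = 504.00, centroid at (23.33, 32.00).
ΣA = 4744.00 in²
ΣAx_c = (2240.00)(7.00) + (2000.00)(64.00) + (504.00)(23.33) = 155440.00 in³
ΣAy_c = (2240.00)(80.00) + (2000.00)(10.00) + (504.00)(32.00) = 215328.00 in³
x_c = 155440.00 / 4744.00 = 32.77 in
y_c = 215328.00 / 4744.00 = 45.39 in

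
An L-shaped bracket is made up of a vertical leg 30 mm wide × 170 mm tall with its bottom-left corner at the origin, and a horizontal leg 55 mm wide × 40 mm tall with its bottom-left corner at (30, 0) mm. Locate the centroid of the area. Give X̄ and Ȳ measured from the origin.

X̄ = 27.81 mm, Ȳ = 65.41 mm

vertical leg: A = 30 × 170 = 5100.00, centroid at (15.00, 85.00).
horizontal leg: A = 55 × 40 = 2200.00, centroid at (57.50, 20.00).
ΣA = 7300.00 mm²
ΣAX̄ = (5100.00)(15.00) + (2200.00)(57.50) = 203000.00 mm³
ΣAȲ = (5100.00)(85.00) + (2200.00)(20.00) = 477500.00 mm³
X̄ = 203000.00 / 7300.00 = 27.81 mm
Ȳ = 477500.00 / 7300.00 = 65.41 mm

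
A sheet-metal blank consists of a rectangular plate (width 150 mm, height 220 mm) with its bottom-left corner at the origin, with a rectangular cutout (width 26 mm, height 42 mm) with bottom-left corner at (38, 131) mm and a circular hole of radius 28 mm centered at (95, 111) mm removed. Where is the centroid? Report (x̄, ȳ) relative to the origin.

x̄ = 74.22 mm, ȳ = 108.36 mm

plate: A = 150 × 220 = 33000.00, centroid at (75.00, 110.00).
hole 1: A = −(26 × 42) = -1092.00, centroid at (51.00, 152.00).
hole 2: A = −π·28² = -2463.01, centroid at (95.00, 111.00).
ΣA = 29444.99 mm², ΣAx̄ = 2185322.18 mm³, ΣAȳ = 3190622.04 mm³.
x̄ = 2185322.18/29444.99 = 74.22 mm; ȳ = 3190622.04/29444.99 = 108.36 mm.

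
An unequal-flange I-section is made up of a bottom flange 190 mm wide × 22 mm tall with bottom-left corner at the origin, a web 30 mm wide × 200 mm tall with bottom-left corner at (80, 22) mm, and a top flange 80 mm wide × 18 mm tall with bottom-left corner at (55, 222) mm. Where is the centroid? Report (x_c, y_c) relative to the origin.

Part | A | x̄ᵢ | ȳᵢ | A·x̄ᵢ | A·ȳᵢ
bottom flange | 4180.00 | 95.00 | 11.00 | 397100.00 | 45980.00
web | 6000.00 | 95.00 | 122.00 | 570000.00 | 732000.00
top flange | 1440.00 | 95.00 | 231.00 | 136800.00 | 332640.00
Σ | 11620.00 |  |  | 1103900.00 | 1110620.00
x_c = 1103900.00 / 11620.00 = 95.00 mm
y_c = 1110620.00 / 11620.00 = 95.58 mm

x_c = 95.00 mm, y_c = 95.58 mm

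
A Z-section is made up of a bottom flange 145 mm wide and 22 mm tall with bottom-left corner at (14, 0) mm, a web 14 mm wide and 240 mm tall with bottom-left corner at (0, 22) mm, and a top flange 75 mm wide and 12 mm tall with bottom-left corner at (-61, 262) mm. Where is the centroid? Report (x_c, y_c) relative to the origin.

x_c = 37.36 mm, y_c = 101.13 mm

Part | A | x̄ᵢ | ȳᵢ | A·x̄ᵢ | A·ȳᵢ
bottom flange | 3190.00 | 86.50 | 11.00 | 275935.00 | 35090.00
web | 3360.00 | 7.00 | 142.00 | 23520.00 | 477120.00
top flange | 900.00 | -23.50 | 268.00 | -21150.00 | 241200.00
Σ | 7450.00 |  |  | 278305.00 | 753410.00
x_c = 278305.00 / 7450.00 = 37.36 mm
y_c = 753410.00 / 7450.00 = 101.13 mm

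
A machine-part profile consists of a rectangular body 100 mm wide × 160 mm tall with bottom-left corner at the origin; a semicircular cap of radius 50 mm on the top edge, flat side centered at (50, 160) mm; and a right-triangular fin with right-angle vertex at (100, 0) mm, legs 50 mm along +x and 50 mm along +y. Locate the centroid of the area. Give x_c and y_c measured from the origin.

x_c = 53.94 mm, y_c = 95.03 mm

rectangular body: A = 100 × 160 = 16000.00, centroid at (50.00, 80.00).
semicircular top: A = ½π·50² = 3926.99, centroid at (50.00, 181.22).
triangular fin: A = ½·50·50 = 1250.00, centroid at (116.67, 16.67).
ΣA = 21176.99 mm²
ΣAx_c = (16000.00)(50.00) + (3926.99)(50.00) + (1250.00)(116.67) = 1142182.87 mm³
ΣAy_c = (16000.00)(80.00) + (3926.99)(181.22) + (1250.00)(16.67) = 2012485.20 mm³
x_c = 1142182.87 / 21176.99 = 53.94 mm
y_c = 2012485.20 / 21176.99 = 95.03 mm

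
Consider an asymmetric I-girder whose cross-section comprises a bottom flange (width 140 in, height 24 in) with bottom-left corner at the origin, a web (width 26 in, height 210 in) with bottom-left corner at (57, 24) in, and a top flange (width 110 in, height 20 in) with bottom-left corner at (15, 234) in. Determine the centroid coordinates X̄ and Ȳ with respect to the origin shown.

bottom flange: A = 140 × 24 = 3360.00, centroid at (70.00, 12.00).
web: A = 26 × 210 = 5460.00, centroid at (70.00, 129.00).
top flange: A = 110 × 20 = 2200.00, centroid at (70.00, 244.00).
ΣA = 11020.00 in²
ΣAX̄ = (3360.00)(70.00) + (5460.00)(70.00) + (2200.00)(70.00) = 771400.00 in³
ΣAȲ = (3360.00)(12.00) + (5460.00)(129.00) + (2200.00)(244.00) = 1281460.00 in³
X̄ = 771400.00 / 11020.00 = 70.00 in
Ȳ = 1281460.00 / 11020.00 = 116.28 in

X̄ = 70.00 in, Ȳ = 116.28 in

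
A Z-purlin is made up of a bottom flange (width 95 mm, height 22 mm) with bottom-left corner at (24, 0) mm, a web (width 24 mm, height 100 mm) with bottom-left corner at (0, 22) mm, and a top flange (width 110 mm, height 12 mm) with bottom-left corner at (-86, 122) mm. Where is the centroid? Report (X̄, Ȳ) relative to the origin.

bottom flange: A = 95 × 22 = 2090.00, centroid at (71.50, 11.00).
web: A = 24 × 100 = 2400.00, centroid at (12.00, 72.00).
top flange: A = 110 × 12 = 1320.00, centroid at (-31.00, 128.00).
ΣA = 5810.00 mm², ΣAX̄ = 137315.00 mm³, ΣAȲ = 364750.00 mm³.
X̄ = 137315.00/5810.00 = 23.63 mm; Ȳ = 364750.00/5810.00 = 62.78 mm.

X̄ = 23.63 mm, Ȳ = 62.78 mm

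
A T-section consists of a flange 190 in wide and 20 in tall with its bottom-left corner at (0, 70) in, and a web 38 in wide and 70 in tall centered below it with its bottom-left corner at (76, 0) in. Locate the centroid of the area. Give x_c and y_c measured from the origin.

x_c = 95.00 in, y_c = 61.47 in

Part | A | x̄ᵢ | ȳᵢ | A·x̄ᵢ | A·ȳᵢ
web | 2660.00 | 95.00 | 35.00 | 252700.00 | 93100.00
flange | 3800.00 | 95.00 | 80.00 | 361000.00 | 304000.00
Σ | 6460.00 |  |  | 613700.00 | 397100.00
x_c = 613700.00 / 6460.00 = 95.00 in
y_c = 397100.00 / 6460.00 = 61.47 in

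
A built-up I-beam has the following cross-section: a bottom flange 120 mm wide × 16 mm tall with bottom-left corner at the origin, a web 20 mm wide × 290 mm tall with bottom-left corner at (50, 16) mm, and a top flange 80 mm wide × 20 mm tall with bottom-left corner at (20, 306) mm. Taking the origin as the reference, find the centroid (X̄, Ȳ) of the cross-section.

Part | A | x̄ᵢ | ȳᵢ | A·x̄ᵢ | A·ȳᵢ
bottom flange | 1920.00 | 60.00 | 8.00 | 115200.00 | 15360.00
web | 5800.00 | 60.00 | 161.00 | 348000.00 | 933800.00
top flange | 1600.00 | 60.00 | 316.00 | 96000.00 | 505600.00
Σ | 9320.00 |  |  | 559200.00 | 1454760.00
X̄ = 559200.00 / 9320.00 = 60.00 mm
Ȳ = 1454760.00 / 9320.00 = 156.09 mm

X̄ = 60.00 mm, Ȳ = 156.09 mm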